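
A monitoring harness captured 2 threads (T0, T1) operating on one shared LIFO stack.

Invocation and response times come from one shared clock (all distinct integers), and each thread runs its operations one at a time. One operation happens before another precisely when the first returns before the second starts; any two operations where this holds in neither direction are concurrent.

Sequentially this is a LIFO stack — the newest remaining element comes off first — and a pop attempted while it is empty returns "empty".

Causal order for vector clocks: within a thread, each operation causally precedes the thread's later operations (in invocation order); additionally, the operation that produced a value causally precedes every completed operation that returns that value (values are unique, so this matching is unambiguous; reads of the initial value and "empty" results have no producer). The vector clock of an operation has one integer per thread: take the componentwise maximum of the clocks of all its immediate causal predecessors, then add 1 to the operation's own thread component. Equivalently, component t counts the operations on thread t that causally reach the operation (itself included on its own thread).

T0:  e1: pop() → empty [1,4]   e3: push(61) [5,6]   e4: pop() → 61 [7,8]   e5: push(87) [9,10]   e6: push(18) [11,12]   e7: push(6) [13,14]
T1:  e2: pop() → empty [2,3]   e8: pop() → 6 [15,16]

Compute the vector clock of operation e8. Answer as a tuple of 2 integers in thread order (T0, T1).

e2 (invocation 2): nothing precedes it; T1's component alone gives (0, 1)
e1 (invocation 1): nothing precedes it; T0's component alone gives (1, 0)
e3 (invocation 5): componentwise max over VC(e1)=(1, 0), +1 at T0, giving (2, 0)
e4 (invocation 7): componentwise max over VC(e3)=(2, 0), +1 at T0, giving (3, 0)
e5 (invocation 9): componentwise max over VC(e4)=(3, 0), +1 at T0, giving (4, 0)
e6 (invocation 11): componentwise max over VC(e5)=(4, 0), +1 at T0, giving (5, 0)
e7 (invocation 13): componentwise max over VC(e6)=(5, 0), +1 at T0, giving (6, 0)
e8 (invocation 15): componentwise max over VC(e2)=(0, 1), VC(e7)=(6, 0), +1 at T1, giving (6, 2)
target: VC(e8) = (6, 2)

(6, 2)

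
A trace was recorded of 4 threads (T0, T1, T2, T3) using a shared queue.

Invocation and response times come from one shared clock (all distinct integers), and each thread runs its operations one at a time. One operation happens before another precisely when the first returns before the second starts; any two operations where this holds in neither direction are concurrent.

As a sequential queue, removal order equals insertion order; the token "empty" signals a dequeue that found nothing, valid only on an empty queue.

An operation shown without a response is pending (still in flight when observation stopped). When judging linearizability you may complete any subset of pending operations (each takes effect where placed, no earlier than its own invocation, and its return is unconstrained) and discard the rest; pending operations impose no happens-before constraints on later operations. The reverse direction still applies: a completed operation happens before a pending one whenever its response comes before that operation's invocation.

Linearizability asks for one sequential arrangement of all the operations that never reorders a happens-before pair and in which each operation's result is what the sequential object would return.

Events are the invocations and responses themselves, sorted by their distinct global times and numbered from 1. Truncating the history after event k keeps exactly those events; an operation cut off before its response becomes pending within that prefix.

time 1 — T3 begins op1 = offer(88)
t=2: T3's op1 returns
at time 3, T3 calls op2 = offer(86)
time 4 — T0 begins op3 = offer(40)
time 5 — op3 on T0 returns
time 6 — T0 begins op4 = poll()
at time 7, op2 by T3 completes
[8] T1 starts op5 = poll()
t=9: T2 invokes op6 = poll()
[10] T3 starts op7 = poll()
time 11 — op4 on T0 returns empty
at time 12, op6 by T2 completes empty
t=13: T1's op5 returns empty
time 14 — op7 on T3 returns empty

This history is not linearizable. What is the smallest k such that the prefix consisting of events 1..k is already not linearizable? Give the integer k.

12

a valid linearization of events 1..11 exists, for instance op1, op2, op3, op5, op6, op7, op4:
1. op1 offer(88), leaving queue <88>
2. op2 offer(86), leaving queue <88,86>
3. op3 offer(40), leaving queue <88,86,40>
4. op5 poll() (pending, included), leaving queue <86,40>
5. op6 poll() (pending, included), leaving queue <40>
6. op7 poll() (pending, included), leaving queue <>
7. op4 poll() → empty, leaving queue <>
once event 12 joins (op6's response, time 12), exhaustive search finds no witness
every completion of the 2 pending operations (op5, op7) was checked; none linearizes
sample order op1, op2, op3, op4, op6 (pending dropped) stalls at step 4 — op4 poll() → empty has no legal effect
sample order op1, op2, op3, op6, op4 (pending dropped) stalls at step 4 — op6 poll() → empty has no legal effect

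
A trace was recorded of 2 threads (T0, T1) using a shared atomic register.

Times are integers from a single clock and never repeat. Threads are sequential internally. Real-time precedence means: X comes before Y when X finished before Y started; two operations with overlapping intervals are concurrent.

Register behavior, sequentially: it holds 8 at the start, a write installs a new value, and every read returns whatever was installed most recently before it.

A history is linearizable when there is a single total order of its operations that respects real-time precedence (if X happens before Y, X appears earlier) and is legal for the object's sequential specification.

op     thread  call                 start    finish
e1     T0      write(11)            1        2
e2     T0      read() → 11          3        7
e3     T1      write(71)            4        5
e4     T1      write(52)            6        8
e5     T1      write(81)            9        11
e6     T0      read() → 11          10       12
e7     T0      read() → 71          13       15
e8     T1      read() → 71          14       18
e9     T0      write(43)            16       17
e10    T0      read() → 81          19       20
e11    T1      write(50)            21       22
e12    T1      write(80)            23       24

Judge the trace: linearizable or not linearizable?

through event 11 a valid linearization exists; event 12 (e6 responding at time 12) ends that
no legal order exists: 6 real-time-consistent candidates over 6 completed atomic register operations, all rejected
for example e1, e2, e3, e4, e5, e6 fails at step 6: e6 read() → 11 is not legal there
for example e1, e2, e3, e4, e6, e5 fails at step 5: e6 read() → 11 is not legal there

not linearizable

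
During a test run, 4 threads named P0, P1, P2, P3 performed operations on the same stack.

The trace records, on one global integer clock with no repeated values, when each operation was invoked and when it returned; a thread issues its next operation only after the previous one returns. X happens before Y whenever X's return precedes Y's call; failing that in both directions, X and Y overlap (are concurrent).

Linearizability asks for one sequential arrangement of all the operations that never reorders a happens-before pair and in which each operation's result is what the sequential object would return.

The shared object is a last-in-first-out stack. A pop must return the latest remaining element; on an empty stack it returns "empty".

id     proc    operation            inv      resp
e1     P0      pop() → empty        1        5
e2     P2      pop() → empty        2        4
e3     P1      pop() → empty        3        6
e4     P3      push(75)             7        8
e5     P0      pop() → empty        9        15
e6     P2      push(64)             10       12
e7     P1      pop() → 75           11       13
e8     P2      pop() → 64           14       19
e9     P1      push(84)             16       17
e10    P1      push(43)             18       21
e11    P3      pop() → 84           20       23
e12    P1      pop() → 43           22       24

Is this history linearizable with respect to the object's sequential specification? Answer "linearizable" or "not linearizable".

one valid linearization: e1, e2, e3, e4, e7, e5, e6, e8, e9, e10, e12, e11
1. e1 pop() → empty, leaving stack <>
2. e2 pop() → empty, leaving stack <>
3. e3 pop() → empty, leaving stack <>
4. e4 push(75), leaving stack <75>
5. e7 pop() → 75, leaving stack <>
6. e5 pop() → empty, leaving stack <>
7. e6 push(64), leaving stack <64>
8. e8 pop() → 64, leaving stack <>
9. e9 push(84), leaving stack <84>
10. e10 push(43), leaving stack <84,43>
11. e12 pop() → 43, leaving stack <84>
12. e11 pop() → 84, leaving stack <>

linearizable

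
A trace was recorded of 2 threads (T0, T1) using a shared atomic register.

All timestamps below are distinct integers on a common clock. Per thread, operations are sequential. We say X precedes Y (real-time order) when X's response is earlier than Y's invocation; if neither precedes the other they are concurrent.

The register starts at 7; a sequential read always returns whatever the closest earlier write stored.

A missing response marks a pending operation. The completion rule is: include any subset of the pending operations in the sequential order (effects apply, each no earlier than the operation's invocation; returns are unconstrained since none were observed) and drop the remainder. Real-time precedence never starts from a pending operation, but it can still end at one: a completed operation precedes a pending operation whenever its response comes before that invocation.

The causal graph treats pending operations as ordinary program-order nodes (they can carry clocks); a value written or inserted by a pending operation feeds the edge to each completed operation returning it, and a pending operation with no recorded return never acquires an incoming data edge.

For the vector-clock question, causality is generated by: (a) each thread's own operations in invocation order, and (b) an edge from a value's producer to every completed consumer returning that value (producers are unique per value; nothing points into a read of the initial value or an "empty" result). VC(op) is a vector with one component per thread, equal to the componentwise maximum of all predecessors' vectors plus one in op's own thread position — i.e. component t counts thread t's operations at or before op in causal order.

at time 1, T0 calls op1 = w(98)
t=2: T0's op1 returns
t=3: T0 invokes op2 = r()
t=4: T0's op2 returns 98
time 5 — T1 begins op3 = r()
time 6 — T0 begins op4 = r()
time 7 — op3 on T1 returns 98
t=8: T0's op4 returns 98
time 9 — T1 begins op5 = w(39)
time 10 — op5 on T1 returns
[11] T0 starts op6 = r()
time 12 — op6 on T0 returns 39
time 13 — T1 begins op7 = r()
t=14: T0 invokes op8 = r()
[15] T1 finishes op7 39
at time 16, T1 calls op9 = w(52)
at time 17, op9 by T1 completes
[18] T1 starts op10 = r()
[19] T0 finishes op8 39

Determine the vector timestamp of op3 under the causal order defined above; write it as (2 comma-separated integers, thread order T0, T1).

op1 (invocation 1): nothing precedes it; T0's component alone gives (1, 0)
merge at op3 (invoked 5): VC(op1)=(1, 0), own-thread bump on T1 → (1, 1)
merge at op2 (invoked 3): VC(op1)=(1, 0), own-thread bump on T0 → (2, 0)
merge at op5 (invoked 9): VC(op3)=(1, 1), own-thread bump on T1 → (1, 2)
merge at op4 (invoked 6): VC(op1)=(1, 0), VC(op2)=(2, 0), own-thread bump on T0 → (3, 0)
merge at op7 (invoked 13): VC(op5)=(1, 2), own-thread bump on T1 → (1, 3)
merge at op9 (invoked 16): VC(op7)=(1, 3), own-thread bump on T1 → (1, 4)
merge at op10 (invoked 18): VC(op9)=(1, 4), own-thread bump on T1 → (1, 5)
merge at op6 (invoked 11): VC(op4)=(3, 0), VC(op5)=(1, 2), own-thread bump on T0 → (4, 2)
merge at op8 (invoked 14): VC(op5)=(1, 2), VC(op6)=(4, 2), own-thread bump on T0 → (5, 2)
target: VC(op3) = (1, 1)

(1, 1)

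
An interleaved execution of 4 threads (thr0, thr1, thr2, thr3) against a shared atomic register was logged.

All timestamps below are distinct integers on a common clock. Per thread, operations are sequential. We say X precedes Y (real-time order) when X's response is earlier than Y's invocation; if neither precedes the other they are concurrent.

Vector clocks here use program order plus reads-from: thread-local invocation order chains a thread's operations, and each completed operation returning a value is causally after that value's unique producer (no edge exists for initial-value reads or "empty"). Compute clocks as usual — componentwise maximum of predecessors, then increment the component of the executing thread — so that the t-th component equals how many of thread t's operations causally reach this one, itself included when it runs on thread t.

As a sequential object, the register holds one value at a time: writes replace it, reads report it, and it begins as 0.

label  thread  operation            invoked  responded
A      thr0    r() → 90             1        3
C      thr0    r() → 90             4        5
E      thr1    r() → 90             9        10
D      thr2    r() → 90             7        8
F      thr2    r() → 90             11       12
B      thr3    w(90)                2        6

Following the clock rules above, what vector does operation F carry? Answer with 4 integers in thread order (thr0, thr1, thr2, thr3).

(0, 0, 2, 1)

B, invoked 2, has no incoming edges; only thr3's bump applies → (0, 0, 0, 1)
D (invocation 7): componentwise max over VC(B)=(0, 0, 0, 1), +1 at thr2, giving (0, 0, 1, 1)
E (invocation 9): componentwise max over VC(B)=(0, 0, 0, 1), +1 at thr1, giving (0, 1, 0, 1)
A (invocation 1): componentwise max over VC(B)=(0, 0, 0, 1), +1 at thr0, giving (1, 0, 0, 1)
F (invocation 11): componentwise max over VC(B)=(0, 0, 0, 1), VC(D)=(0, 0, 1, 1), +1 at thr2, giving (0, 0, 2, 1)
C (invocation 4): componentwise max over VC(A)=(1, 0, 0, 1), VC(B)=(0, 0, 0, 1), +1 at thr0, giving (2, 0, 0, 1)
target: VC(F) = (0, 0, 2, 1)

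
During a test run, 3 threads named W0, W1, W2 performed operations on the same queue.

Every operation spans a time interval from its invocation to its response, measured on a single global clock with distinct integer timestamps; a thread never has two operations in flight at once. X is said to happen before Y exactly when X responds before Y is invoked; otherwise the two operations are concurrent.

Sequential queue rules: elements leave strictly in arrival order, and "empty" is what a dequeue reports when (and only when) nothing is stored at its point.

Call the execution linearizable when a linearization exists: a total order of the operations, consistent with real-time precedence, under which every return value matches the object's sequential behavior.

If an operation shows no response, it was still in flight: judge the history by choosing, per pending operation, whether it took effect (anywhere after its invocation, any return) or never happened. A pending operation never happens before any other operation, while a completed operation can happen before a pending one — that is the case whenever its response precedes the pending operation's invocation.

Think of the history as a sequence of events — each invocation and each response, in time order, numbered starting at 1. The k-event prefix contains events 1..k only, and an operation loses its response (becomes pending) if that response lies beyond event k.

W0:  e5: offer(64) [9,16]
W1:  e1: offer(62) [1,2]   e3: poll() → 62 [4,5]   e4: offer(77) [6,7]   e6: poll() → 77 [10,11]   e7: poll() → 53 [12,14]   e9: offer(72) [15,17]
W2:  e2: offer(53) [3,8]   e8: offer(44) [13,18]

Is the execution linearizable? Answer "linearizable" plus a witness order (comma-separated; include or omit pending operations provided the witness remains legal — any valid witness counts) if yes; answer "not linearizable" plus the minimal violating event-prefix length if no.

after step 1 (e1 offer(62)): queue <62>
after step 2 (e3 poll() → 62): queue <>
after step 3 (e4 offer(77)): queue <77>
after step 4 (e2 offer(53)): queue <77,53>
after step 5 (e5 offer(64)): queue <77,53,64>
after step 6 (e6 poll() → 77): queue <53,64>
after step 7 (e7 poll() → 53): queue <64>
after step 8 (e8 offer(44)): queue <64,44>
after step 9 (e9 offer(72)): queue <64,44,72>

linearizable — witness: e1, e3, e4, e2, e5, e6, e7, e8, e9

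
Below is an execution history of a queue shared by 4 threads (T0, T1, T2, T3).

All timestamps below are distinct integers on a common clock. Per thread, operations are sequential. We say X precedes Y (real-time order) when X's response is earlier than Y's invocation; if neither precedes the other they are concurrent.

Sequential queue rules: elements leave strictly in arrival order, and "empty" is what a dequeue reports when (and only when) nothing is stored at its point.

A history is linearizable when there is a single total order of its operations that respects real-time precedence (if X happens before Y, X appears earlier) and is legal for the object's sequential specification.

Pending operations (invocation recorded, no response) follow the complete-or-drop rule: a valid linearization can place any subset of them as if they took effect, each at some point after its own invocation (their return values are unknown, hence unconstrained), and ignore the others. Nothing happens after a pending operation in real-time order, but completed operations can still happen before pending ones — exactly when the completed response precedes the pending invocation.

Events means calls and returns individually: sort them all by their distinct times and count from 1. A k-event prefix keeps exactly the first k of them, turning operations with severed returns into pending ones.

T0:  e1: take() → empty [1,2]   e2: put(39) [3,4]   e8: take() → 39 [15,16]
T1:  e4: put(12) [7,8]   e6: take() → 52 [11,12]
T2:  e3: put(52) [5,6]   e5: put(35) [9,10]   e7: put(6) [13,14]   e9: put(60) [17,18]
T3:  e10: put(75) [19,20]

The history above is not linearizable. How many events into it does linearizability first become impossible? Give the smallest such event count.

12

events 1..11 are still linearizable — one witness is e1, e2, e3, e4, e5:
after step 1 (e1 take() → empty): queue <>
after step 2 (e2 put(39)): queue <39>
after step 3 (e3 put(52)): queue <39,52>
after step 4 (e4 put(12)): queue <39,52,12>
after step 5 (e5 put(35)): queue <39,52,12,35>
adding event 12 (e6 responds at 12) leaves no legal real-time order
for example e1, e2, e3, e4, e5, e6 fails at step 6: e6 take() → 52 is not legal there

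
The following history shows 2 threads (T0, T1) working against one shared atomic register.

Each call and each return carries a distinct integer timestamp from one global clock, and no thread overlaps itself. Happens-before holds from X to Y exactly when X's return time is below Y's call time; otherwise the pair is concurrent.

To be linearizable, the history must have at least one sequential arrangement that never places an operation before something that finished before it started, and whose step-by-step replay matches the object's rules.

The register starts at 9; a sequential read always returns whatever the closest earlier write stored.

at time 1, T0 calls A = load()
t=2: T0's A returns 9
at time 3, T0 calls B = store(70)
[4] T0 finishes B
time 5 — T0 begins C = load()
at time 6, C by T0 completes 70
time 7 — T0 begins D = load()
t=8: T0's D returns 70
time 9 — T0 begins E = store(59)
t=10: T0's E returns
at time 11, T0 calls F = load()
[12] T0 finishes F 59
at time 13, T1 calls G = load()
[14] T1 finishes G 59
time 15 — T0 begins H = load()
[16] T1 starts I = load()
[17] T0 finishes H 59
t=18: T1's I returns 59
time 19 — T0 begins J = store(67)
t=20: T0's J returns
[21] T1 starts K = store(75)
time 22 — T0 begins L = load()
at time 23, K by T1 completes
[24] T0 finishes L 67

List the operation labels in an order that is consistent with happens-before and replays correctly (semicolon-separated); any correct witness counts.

after step 1 (A load() → 9): value 9
after step 2 (B store(70)): value 70
after step 3 (C load() → 70): value 70
after step 4 (D load() → 70): value 70
after step 5 (E store(59)): value 59
after step 6 (F load() → 59): value 59
after step 7 (G load() → 59): value 59
after step 8 (H load() → 59): value 59
after step 9 (I load() → 59): value 59
after step 10 (J store(67)): value 67
after step 11 (L load() → 67): value 67
after step 12 (K store(75)): value 75

A; B; C; D; E; F; G; H; I; J; L; K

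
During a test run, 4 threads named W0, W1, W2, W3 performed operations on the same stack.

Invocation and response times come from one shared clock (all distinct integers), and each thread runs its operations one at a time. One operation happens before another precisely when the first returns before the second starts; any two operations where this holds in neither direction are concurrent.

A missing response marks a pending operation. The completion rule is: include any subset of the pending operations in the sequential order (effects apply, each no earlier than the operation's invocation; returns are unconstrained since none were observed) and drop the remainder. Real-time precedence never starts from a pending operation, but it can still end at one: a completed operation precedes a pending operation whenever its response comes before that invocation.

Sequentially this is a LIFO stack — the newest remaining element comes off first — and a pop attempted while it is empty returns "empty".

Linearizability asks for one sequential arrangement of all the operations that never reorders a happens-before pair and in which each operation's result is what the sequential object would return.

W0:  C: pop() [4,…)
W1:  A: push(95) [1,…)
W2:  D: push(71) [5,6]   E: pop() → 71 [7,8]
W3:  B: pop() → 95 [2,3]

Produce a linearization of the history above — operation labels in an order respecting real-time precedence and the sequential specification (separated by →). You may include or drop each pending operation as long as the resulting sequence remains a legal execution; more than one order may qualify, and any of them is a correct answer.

A → B → C → D → E

after step 1 (A push(95) (pending, included)): stack <95>
after step 2 (B pop() → 95): stack <>
after step 3 (C pop() (pending, included)): stack <>
after step 4 (D push(71)): stack <71>
after step 5 (E pop() → 71): stack <>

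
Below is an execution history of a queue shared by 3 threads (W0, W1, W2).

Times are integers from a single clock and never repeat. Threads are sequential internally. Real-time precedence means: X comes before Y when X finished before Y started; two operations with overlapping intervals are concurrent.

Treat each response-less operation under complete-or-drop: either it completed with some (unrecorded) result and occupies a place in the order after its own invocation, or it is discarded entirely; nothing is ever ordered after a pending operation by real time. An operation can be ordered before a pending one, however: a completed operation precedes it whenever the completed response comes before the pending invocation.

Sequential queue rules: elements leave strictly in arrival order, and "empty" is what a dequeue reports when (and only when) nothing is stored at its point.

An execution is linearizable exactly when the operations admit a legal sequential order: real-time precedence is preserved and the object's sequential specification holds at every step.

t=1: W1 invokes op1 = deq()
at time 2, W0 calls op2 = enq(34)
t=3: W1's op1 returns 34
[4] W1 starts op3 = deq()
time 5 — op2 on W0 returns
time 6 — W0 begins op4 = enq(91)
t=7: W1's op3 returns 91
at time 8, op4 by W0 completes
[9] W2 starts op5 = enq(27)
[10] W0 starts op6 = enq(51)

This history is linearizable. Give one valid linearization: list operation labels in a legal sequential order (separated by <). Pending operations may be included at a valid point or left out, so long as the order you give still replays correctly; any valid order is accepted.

1. op2 enq(34), leaving queue <34>
2. op1 deq() → 34, leaving queue <>
3. op4 enq(91), leaving queue <91>
4. op3 deq() → 91, leaving queue <>

op2 < op1 < op4 < op3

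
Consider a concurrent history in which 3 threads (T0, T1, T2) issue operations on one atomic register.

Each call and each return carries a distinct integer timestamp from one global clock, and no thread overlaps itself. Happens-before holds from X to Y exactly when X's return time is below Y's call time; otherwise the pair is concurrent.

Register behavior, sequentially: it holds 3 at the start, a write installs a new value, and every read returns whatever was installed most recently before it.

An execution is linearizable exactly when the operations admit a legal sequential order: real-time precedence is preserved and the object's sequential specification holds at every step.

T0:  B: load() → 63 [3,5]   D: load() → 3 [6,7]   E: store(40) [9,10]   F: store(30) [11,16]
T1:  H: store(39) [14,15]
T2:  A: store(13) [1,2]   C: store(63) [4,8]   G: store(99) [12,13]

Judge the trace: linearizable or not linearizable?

already the first 7 events (up to D's response at time 7) admit no linearization; the first 6 still do
one real-time candidate order over the 3 completed operations — the atomic register replay rejects it
no completion choice of the 1 pending operation (C) rescues it — every subset was tried
sample order A, B, D (pending dropped) stalls at step 2 — B load() → 63 has no legal effect

not linearizable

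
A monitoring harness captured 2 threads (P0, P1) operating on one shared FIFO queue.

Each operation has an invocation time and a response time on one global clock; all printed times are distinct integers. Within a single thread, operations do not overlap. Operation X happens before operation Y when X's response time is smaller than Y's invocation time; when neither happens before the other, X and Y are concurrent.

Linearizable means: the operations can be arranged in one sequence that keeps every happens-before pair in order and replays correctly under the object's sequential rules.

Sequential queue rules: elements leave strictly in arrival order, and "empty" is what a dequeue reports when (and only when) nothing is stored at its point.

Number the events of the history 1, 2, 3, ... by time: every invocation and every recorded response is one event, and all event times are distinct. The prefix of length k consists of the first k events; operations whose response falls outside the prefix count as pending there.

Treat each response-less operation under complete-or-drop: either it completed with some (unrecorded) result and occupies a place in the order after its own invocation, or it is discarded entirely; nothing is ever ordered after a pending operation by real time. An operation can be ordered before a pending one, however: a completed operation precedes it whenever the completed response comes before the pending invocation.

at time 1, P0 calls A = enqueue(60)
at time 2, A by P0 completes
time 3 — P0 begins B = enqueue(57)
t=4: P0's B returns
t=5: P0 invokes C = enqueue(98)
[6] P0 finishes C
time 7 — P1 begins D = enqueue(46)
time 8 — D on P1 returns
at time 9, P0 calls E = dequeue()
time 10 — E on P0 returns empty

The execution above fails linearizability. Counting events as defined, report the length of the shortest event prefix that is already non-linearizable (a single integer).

10

events 1..9 are linearizable, e.g. via A, B, C, D:
step 1: A enqueue(60) — queue <60>
step 2: B enqueue(57) — queue <60,57>
step 3: C enqueue(98) — queue <60,57,98>
step 4: D enqueue(46) — queue <60,57,98,46>
event 10 — E's response, time 10 — after it, nothing linearizes
sample order A, B, C, D, E stalls at step 5 — E dequeue() → empty has no legal effect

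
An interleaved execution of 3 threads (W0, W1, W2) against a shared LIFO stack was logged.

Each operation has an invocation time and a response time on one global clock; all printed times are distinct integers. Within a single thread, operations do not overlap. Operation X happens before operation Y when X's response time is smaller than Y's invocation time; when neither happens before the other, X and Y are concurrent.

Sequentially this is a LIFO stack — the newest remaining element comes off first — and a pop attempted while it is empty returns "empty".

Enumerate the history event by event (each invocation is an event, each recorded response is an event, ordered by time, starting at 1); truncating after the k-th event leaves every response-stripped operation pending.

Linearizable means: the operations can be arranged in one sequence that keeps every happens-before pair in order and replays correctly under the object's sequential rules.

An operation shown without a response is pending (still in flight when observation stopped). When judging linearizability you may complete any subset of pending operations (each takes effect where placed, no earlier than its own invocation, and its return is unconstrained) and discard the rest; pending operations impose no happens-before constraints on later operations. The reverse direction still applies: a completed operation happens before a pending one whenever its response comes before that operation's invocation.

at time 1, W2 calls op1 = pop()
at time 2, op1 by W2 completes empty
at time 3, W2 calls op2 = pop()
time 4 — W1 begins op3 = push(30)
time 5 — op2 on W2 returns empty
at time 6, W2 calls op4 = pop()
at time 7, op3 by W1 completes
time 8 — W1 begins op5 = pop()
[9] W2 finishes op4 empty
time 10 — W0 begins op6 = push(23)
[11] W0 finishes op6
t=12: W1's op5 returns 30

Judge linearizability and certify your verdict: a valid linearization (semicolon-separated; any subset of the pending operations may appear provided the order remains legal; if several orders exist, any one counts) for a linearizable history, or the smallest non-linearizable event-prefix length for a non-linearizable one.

after step 1 (op1 pop() → empty): stack <>
after step 2 (op2 pop() → empty): stack <>
after step 3 (op3 push(30)): stack <30>
after step 4 (op5 pop() → 30): stack <>
after step 5 (op4 pop() → empty): stack <>
after step 6 (op6 push(23)): stack <23>

linearizable — witness: op1; op2; op3; op5; op4; op6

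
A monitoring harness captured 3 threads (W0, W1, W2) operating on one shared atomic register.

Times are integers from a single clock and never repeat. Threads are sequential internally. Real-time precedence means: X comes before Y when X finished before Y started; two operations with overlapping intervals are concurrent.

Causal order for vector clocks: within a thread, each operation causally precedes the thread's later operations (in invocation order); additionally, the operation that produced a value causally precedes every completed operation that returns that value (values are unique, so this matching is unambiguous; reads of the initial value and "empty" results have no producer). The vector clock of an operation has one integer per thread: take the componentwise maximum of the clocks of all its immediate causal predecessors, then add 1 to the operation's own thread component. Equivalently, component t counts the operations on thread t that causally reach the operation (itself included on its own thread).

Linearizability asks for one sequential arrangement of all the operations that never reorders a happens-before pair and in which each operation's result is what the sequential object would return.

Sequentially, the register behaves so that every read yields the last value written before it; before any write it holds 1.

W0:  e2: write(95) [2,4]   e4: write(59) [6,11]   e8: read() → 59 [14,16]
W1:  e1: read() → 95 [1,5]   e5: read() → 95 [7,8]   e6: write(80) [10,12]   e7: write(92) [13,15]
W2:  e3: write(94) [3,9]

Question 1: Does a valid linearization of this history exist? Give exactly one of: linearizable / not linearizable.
witness order: e2, e1, e5, e3, e6, e4, e8, e7
step 1: e2 write(95) — value 95
step 2: e1 read() → 95 — value 95
step 3: e5 read() → 95 — value 95
step 4: e3 write(94) — value 94
step 5: e6 write(80) — value 80
step 6: e4 write(59) — value 59
step 7: e8 read() → 59 — value 59
step 8: e7 write(92) — value 92

linearizable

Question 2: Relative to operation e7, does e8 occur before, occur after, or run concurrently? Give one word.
e8 spans [14,16], e7 spans [13,15]
the intervals overlap in both directions

concurrent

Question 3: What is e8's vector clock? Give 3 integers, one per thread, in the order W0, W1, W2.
e3 (invocation 3): nothing precedes it; W2's component alone gives (0, 0, 1)
e2 (invocation 2): nothing precedes it; W0's component alone gives (1, 0, 0)
invoked at 1, e1 merges VC(e2)=(1, 0, 0) and bumps W1's slot → (1, 1, 0)
invoked at 6, e4 merges VC(e2)=(1, 0, 0) and bumps W0's slot → (2, 0, 0)
invoked at 7, e5 merges VC(e1)=(1, 1, 0), VC(e2)=(1, 0, 0) and bumps W1's slot → (1, 2, 0)
invoked at 14, e8 merges VC(e4)=(2, 0, 0) and bumps W0's slot → (3, 0, 0)
invoked at 10, e6 merges VC(e5)=(1, 2, 0) and bumps W1's slot → (1, 3, 0)
invoked at 13, e7 merges VC(e6)=(1, 3, 0) and bumps W1's slot → (1, 4, 0)
target: VC(e8) = (3, 0, 0)

(3, 0, 0)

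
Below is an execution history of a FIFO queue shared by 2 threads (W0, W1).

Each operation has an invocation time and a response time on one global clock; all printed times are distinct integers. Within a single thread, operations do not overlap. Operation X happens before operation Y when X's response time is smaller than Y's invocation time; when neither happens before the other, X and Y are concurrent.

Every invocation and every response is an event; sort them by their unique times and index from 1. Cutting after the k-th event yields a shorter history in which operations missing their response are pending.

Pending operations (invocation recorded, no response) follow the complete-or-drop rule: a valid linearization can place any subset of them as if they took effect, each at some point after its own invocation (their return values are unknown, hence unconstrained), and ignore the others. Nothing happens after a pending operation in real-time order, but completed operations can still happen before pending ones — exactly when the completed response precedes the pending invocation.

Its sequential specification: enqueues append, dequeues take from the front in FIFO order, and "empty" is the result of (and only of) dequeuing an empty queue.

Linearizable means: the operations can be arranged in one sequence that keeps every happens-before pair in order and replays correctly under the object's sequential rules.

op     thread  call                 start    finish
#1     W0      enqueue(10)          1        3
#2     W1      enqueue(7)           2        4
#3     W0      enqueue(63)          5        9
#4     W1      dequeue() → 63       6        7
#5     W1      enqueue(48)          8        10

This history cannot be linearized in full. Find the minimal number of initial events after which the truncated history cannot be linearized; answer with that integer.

one valid order for events 1..6 is #1, #2:
1. #1 enqueue(10), leaving queue <10>
2. #2 enqueue(7), leaving queue <10,7>
event 7 — #4's response, time 7 — after it, nothing linearizes
no escape via the 1 pending operation (#3): every completion choice fails
for example #1, #2, #4 (pending dropped) fails at step 3: #4 dequeue() → 63 is not legal there
for example #2, #1, #4 (pending dropped) fails at step 3: #4 dequeue() → 63 is not legal there

7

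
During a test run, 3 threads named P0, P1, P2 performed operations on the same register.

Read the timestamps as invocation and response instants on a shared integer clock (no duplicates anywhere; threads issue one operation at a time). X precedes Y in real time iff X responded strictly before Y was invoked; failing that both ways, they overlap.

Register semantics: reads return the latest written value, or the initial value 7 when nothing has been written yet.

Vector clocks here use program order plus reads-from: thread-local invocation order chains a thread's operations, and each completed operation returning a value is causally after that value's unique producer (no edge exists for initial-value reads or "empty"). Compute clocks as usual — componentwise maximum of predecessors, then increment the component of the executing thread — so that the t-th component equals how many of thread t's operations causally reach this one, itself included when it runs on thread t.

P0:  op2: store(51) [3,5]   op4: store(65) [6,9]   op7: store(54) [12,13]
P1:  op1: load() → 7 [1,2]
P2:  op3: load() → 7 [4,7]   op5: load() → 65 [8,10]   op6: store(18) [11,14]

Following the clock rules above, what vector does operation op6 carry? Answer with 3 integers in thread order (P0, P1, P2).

VC(op3, invoked at 4): no causal predecessors; +1 on P2 → (0, 0, 1)
VC(op1, invoked at 1): no causal predecessors; +1 on P1 → (0, 1, 0)
VC(op2, invoked at 3): no causal predecessors; +1 on P0 → (1, 0, 0)
VC(op4, invoked at 6): max of VC(op2)=(1, 0, 0), then +1 on thread P0 → (2, 0, 0)
VC(op7, invoked at 12): max of VC(op4)=(2, 0, 0), then +1 on thread P0 → (3, 0, 0)
VC(op5, invoked at 8): max of VC(op3)=(0, 0, 1), VC(op4)=(2, 0, 0), then +1 on thread P2 → (2, 0, 2)
VC(op6, invoked at 11): max of VC(op5)=(2, 0, 2), then +1 on thread P2 → (2, 0, 3)
target: VC(op6) = (2, 0, 3)

(2, 0, 3)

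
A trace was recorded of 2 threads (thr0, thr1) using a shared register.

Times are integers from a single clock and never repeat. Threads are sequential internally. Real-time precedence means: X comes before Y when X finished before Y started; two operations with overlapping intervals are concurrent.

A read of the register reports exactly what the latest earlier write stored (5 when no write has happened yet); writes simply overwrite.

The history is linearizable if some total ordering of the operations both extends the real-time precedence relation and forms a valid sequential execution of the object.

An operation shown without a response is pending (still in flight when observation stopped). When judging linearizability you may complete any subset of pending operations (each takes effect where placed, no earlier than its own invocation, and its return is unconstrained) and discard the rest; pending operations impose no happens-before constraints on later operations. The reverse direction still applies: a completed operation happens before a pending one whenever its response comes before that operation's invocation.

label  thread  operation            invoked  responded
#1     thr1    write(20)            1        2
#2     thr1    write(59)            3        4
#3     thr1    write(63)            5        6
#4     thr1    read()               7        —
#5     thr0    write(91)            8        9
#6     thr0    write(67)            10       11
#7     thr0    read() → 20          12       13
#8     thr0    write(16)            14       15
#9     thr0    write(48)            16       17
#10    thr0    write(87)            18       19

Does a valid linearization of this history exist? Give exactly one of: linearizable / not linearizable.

already the first 13 events (up to #7's response at time 13) admit no linearization; the first 12 still do
exactly one order of the 6 completed ops respects real time; the register replay fails
every completion of the 1 pending operation (#4) was checked; none linearizes
sample order #1, #2, #3, #5, #6, #7 (pending dropped) stalls at step 6 — #7 read() → 20 has no legal effect

not linearizable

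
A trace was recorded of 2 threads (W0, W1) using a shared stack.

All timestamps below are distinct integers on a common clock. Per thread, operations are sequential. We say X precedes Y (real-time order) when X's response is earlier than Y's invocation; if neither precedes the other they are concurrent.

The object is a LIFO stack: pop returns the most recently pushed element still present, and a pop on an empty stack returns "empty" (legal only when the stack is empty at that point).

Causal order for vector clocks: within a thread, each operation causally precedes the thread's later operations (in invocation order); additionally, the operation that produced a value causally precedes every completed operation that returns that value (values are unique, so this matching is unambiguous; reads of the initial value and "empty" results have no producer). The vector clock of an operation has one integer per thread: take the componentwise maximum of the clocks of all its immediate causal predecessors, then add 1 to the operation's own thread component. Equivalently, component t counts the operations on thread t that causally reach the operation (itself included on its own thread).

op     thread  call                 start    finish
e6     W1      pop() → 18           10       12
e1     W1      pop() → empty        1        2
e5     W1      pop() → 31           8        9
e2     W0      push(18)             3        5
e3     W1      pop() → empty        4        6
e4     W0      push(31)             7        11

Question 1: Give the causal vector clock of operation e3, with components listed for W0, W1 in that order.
Answer: (0, 2)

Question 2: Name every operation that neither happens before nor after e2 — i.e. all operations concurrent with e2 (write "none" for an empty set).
Answer: e3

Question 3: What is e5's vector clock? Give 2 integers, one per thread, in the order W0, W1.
Answer: (2, 3)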